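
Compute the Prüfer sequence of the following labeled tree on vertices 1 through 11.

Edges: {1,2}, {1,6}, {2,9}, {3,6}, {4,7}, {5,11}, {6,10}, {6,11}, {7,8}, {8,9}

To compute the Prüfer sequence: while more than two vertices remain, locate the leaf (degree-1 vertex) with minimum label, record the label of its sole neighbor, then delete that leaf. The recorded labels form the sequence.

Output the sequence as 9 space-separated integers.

Step 1: leaves = {3,4,5,10}. Remove smallest leaf 3, emit neighbor 6.
Step 2: leaves = {4,5,10}. Remove smallest leaf 4, emit neighbor 7.
Step 3: leaves = {5,7,10}. Remove smallest leaf 5, emit neighbor 11.
Step 4: leaves = {7,10,11}. Remove smallest leaf 7, emit neighbor 8.
Step 5: leaves = {8,10,11}. Remove smallest leaf 8, emit neighbor 9.
Step 6: leaves = {9,10,11}. Remove smallest leaf 9, emit neighbor 2.
Step 7: leaves = {2,10,11}. Remove smallest leaf 2, emit neighbor 1.
Step 8: leaves = {1,10,11}. Remove smallest leaf 1, emit neighbor 6.
Step 9: leaves = {10,11}. Remove smallest leaf 10, emit neighbor 6.
Done: 2 vertices remain (6, 11). Sequence = [6 7 11 8 9 2 1 6 6]

Answer: 6 7 11 8 9 2 1 6 6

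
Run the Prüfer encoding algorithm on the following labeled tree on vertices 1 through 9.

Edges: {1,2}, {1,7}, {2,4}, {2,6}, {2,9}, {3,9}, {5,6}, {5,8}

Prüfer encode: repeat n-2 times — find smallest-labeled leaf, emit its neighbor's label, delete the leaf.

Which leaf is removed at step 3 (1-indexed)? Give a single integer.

Answer: 7

Derivation:
Step 1: current leaves = {3,4,7,8}. Remove leaf 3 (neighbor: 9).
Step 2: current leaves = {4,7,8,9}. Remove leaf 4 (neighbor: 2).
Step 3: current leaves = {7,8,9}. Remove leaf 7 (neighbor: 1).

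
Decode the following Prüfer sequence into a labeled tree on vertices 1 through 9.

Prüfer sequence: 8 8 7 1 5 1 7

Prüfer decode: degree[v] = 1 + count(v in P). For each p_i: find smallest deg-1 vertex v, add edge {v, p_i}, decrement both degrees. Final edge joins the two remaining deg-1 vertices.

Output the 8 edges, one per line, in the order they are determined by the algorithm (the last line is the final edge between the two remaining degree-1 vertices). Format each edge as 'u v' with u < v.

Initial degrees: {1:3, 2:1, 3:1, 4:1, 5:2, 6:1, 7:3, 8:3, 9:1}
Step 1: smallest deg-1 vertex = 2, p_1 = 8. Add edge {2,8}. Now deg[2]=0, deg[8]=2.
Step 2: smallest deg-1 vertex = 3, p_2 = 8. Add edge {3,8}. Now deg[3]=0, deg[8]=1.
Step 3: smallest deg-1 vertex = 4, p_3 = 7. Add edge {4,7}. Now deg[4]=0, deg[7]=2.
Step 4: smallest deg-1 vertex = 6, p_4 = 1. Add edge {1,6}. Now deg[6]=0, deg[1]=2.
Step 5: smallest deg-1 vertex = 8, p_5 = 5. Add edge {5,8}. Now deg[8]=0, deg[5]=1.
Step 6: smallest deg-1 vertex = 5, p_6 = 1. Add edge {1,5}. Now deg[5]=0, deg[1]=1.
Step 7: smallest deg-1 vertex = 1, p_7 = 7. Add edge {1,7}. Now deg[1]=0, deg[7]=1.
Final: two remaining deg-1 vertices are 7, 9. Add edge {7,9}.

Answer: 2 8
3 8
4 7
1 6
5 8
1 5
1 7
7 9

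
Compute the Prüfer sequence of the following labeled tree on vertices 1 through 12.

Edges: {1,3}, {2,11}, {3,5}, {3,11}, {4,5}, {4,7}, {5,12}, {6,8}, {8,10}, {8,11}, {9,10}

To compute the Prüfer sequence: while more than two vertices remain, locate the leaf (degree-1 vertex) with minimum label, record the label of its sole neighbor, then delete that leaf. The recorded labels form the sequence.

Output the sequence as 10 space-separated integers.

Answer: 3 11 8 4 5 10 8 11 3 5

Derivation:
Step 1: leaves = {1,2,6,7,9,12}. Remove smallest leaf 1, emit neighbor 3.
Step 2: leaves = {2,6,7,9,12}. Remove smallest leaf 2, emit neighbor 11.
Step 3: leaves = {6,7,9,12}. Remove smallest leaf 6, emit neighbor 8.
Step 4: leaves = {7,9,12}. Remove smallest leaf 7, emit neighbor 4.
Step 5: leaves = {4,9,12}. Remove smallest leaf 4, emit neighbor 5.
Step 6: leaves = {9,12}. Remove smallest leaf 9, emit neighbor 10.
Step 7: leaves = {10,12}. Remove smallest leaf 10, emit neighbor 8.
Step 8: leaves = {8,12}. Remove smallest leaf 8, emit neighbor 11.
Step 9: leaves = {11,12}. Remove smallest leaf 11, emit neighbor 3.
Step 10: leaves = {3,12}. Remove smallest leaf 3, emit neighbor 5.
Done: 2 vertices remain (5, 12). Sequence = [3 11 8 4 5 10 8 11 3 5]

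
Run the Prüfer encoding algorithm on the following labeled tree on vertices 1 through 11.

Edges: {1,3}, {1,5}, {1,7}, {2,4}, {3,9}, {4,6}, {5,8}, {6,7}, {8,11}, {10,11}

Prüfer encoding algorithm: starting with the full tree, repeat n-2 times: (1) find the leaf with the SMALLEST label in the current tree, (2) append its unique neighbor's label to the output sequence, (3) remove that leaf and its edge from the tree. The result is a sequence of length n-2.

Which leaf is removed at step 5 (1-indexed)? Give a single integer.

Answer: 9

Derivation:
Step 1: current leaves = {2,9,10}. Remove leaf 2 (neighbor: 4).
Step 2: current leaves = {4,9,10}. Remove leaf 4 (neighbor: 6).
Step 3: current leaves = {6,9,10}. Remove leaf 6 (neighbor: 7).
Step 4: current leaves = {7,9,10}. Remove leaf 7 (neighbor: 1).
Step 5: current leaves = {9,10}. Remove leaf 9 (neighbor: 3).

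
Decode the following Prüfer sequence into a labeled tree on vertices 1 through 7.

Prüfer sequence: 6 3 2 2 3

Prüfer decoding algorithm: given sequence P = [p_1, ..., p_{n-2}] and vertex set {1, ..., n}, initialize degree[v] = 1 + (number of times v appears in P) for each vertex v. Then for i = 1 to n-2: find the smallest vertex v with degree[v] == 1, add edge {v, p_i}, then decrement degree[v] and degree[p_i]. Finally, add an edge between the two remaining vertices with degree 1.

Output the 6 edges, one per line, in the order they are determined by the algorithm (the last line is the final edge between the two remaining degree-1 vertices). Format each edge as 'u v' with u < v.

Answer: 1 6
3 4
2 5
2 6
2 3
3 7

Derivation:
Initial degrees: {1:1, 2:3, 3:3, 4:1, 5:1, 6:2, 7:1}
Step 1: smallest deg-1 vertex = 1, p_1 = 6. Add edge {1,6}. Now deg[1]=0, deg[6]=1.
Step 2: smallest deg-1 vertex = 4, p_2 = 3. Add edge {3,4}. Now deg[4]=0, deg[3]=2.
Step 3: smallest deg-1 vertex = 5, p_3 = 2. Add edge {2,5}. Now deg[5]=0, deg[2]=2.
Step 4: smallest deg-1 vertex = 6, p_4 = 2. Add edge {2,6}. Now deg[6]=0, deg[2]=1.
Step 5: smallest deg-1 vertex = 2, p_5 = 3. Add edge {2,3}. Now deg[2]=0, deg[3]=1.
Final: two remaining deg-1 vertices are 3, 7. Add edge {3,7}.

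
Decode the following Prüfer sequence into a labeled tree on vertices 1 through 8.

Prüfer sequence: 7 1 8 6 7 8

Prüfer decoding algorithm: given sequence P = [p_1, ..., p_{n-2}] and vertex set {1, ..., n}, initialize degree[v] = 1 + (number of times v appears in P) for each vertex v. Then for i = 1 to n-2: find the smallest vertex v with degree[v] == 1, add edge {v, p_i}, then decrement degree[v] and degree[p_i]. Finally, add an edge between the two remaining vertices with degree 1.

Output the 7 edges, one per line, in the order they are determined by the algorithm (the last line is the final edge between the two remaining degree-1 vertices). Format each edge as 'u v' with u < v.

Answer: 2 7
1 3
1 8
4 6
5 7
6 8
7 8

Derivation:
Initial degrees: {1:2, 2:1, 3:1, 4:1, 5:1, 6:2, 7:3, 8:3}
Step 1: smallest deg-1 vertex = 2, p_1 = 7. Add edge {2,7}. Now deg[2]=0, deg[7]=2.
Step 2: smallest deg-1 vertex = 3, p_2 = 1. Add edge {1,3}. Now deg[3]=0, deg[1]=1.
Step 3: smallest deg-1 vertex = 1, p_3 = 8. Add edge {1,8}. Now deg[1]=0, deg[8]=2.
Step 4: smallest deg-1 vertex = 4, p_4 = 6. Add edge {4,6}. Now deg[4]=0, deg[6]=1.
Step 5: smallest deg-1 vertex = 5, p_5 = 7. Add edge {5,7}. Now deg[5]=0, deg[7]=1.
Step 6: smallest deg-1 vertex = 6, p_6 = 8. Add edge {6,8}. Now deg[6]=0, deg[8]=1.
Final: two remaining deg-1 vertices are 7, 8. Add edge {7,8}.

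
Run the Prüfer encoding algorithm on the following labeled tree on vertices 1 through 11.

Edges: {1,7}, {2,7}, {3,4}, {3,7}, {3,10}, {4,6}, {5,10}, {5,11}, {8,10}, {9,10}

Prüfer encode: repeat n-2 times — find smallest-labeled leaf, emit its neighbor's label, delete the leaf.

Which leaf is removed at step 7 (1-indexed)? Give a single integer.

Answer: 8

Derivation:
Step 1: current leaves = {1,2,6,8,9,11}. Remove leaf 1 (neighbor: 7).
Step 2: current leaves = {2,6,8,9,11}. Remove leaf 2 (neighbor: 7).
Step 3: current leaves = {6,7,8,9,11}. Remove leaf 6 (neighbor: 4).
Step 4: current leaves = {4,7,8,9,11}. Remove leaf 4 (neighbor: 3).
Step 5: current leaves = {7,8,9,11}. Remove leaf 7 (neighbor: 3).
Step 6: current leaves = {3,8,9,11}. Remove leaf 3 (neighbor: 10).
Step 7: current leaves = {8,9,11}. Remove leaf 8 (neighbor: 10).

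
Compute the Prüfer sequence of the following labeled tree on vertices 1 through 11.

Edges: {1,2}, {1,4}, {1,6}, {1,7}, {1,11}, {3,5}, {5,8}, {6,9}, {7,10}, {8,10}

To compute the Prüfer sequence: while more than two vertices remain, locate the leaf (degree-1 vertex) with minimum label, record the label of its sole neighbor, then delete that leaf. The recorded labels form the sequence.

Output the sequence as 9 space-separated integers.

Answer: 1 5 1 8 10 6 1 7 1

Derivation:
Step 1: leaves = {2,3,4,9,11}. Remove smallest leaf 2, emit neighbor 1.
Step 2: leaves = {3,4,9,11}. Remove smallest leaf 3, emit neighbor 5.
Step 3: leaves = {4,5,9,11}. Remove smallest leaf 4, emit neighbor 1.
Step 4: leaves = {5,9,11}. Remove smallest leaf 5, emit neighbor 8.
Step 5: leaves = {8,9,11}. Remove smallest leaf 8, emit neighbor 10.
Step 6: leaves = {9,10,11}. Remove smallest leaf 9, emit neighbor 6.
Step 7: leaves = {6,10,11}. Remove smallest leaf 6, emit neighbor 1.
Step 8: leaves = {10,11}. Remove smallest leaf 10, emit neighbor 7.
Step 9: leaves = {7,11}. Remove smallest leaf 7, emit neighbor 1.
Done: 2 vertices remain (1, 11). Sequence = [1 5 1 8 10 6 1 7 1]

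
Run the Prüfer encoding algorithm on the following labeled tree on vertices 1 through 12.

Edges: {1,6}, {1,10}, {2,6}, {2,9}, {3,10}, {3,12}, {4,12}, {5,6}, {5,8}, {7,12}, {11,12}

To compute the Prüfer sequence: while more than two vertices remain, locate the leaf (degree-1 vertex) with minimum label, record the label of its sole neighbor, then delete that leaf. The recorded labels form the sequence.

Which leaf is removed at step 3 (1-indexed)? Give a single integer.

Answer: 8

Derivation:
Step 1: current leaves = {4,7,8,9,11}. Remove leaf 4 (neighbor: 12).
Step 2: current leaves = {7,8,9,11}. Remove leaf 7 (neighbor: 12).
Step 3: current leaves = {8,9,11}. Remove leaf 8 (neighbor: 5).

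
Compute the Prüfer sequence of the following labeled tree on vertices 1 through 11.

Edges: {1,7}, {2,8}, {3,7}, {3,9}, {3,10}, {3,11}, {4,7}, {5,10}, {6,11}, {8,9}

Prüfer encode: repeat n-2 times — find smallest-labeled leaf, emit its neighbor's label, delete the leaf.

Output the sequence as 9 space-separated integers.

Answer: 7 8 7 10 11 3 9 3 3

Derivation:
Step 1: leaves = {1,2,4,5,6}. Remove smallest leaf 1, emit neighbor 7.
Step 2: leaves = {2,4,5,6}. Remove smallest leaf 2, emit neighbor 8.
Step 3: leaves = {4,5,6,8}. Remove smallest leaf 4, emit neighbor 7.
Step 4: leaves = {5,6,7,8}. Remove smallest leaf 5, emit neighbor 10.
Step 5: leaves = {6,7,8,10}. Remove smallest leaf 6, emit neighbor 11.
Step 6: leaves = {7,8,10,11}. Remove smallest leaf 7, emit neighbor 3.
Step 7: leaves = {8,10,11}. Remove smallest leaf 8, emit neighbor 9.
Step 8: leaves = {9,10,11}. Remove smallest leaf 9, emit neighbor 3.
Step 9: leaves = {10,11}. Remove smallest leaf 10, emit neighbor 3.
Done: 2 vertices remain (3, 11). Sequence = [7 8 7 10 11 3 9 3 3]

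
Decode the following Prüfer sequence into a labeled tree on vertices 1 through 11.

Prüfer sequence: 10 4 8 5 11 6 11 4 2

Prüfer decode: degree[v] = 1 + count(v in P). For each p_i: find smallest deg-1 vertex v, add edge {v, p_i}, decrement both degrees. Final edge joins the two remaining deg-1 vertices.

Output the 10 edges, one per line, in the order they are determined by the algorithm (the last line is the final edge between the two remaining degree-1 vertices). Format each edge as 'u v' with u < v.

Initial degrees: {1:1, 2:2, 3:1, 4:3, 5:2, 6:2, 7:1, 8:2, 9:1, 10:2, 11:3}
Step 1: smallest deg-1 vertex = 1, p_1 = 10. Add edge {1,10}. Now deg[1]=0, deg[10]=1.
Step 2: smallest deg-1 vertex = 3, p_2 = 4. Add edge {3,4}. Now deg[3]=0, deg[4]=2.
Step 3: smallest deg-1 vertex = 7, p_3 = 8. Add edge {7,8}. Now deg[7]=0, deg[8]=1.
Step 4: smallest deg-1 vertex = 8, p_4 = 5. Add edge {5,8}. Now deg[8]=0, deg[5]=1.
Step 5: smallest deg-1 vertex = 5, p_5 = 11. Add edge {5,11}. Now deg[5]=0, deg[11]=2.
Step 6: smallest deg-1 vertex = 9, p_6 = 6. Add edge {6,9}. Now deg[9]=0, deg[6]=1.
Step 7: smallest deg-1 vertex = 6, p_7 = 11. Add edge {6,11}. Now deg[6]=0, deg[11]=1.
Step 8: smallest deg-1 vertex = 10, p_8 = 4. Add edge {4,10}. Now deg[10]=0, deg[4]=1.
Step 9: smallest deg-1 vertex = 4, p_9 = 2. Add edge {2,4}. Now deg[4]=0, deg[2]=1.
Final: two remaining deg-1 vertices are 2, 11. Add edge {2,11}.

Answer: 1 10
3 4
7 8
5 8
5 11
6 9
6 11
4 10
2 4
2 11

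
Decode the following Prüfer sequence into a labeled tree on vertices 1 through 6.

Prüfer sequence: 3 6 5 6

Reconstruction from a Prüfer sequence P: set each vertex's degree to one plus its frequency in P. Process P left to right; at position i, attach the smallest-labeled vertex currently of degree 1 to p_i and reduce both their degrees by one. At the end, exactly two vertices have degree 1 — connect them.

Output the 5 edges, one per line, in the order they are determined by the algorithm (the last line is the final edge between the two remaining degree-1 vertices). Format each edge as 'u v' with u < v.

Answer: 1 3
2 6
3 5
4 6
5 6

Derivation:
Initial degrees: {1:1, 2:1, 3:2, 4:1, 5:2, 6:3}
Step 1: smallest deg-1 vertex = 1, p_1 = 3. Add edge {1,3}. Now deg[1]=0, deg[3]=1.
Step 2: smallest deg-1 vertex = 2, p_2 = 6. Add edge {2,6}. Now deg[2]=0, deg[6]=2.
Step 3: smallest deg-1 vertex = 3, p_3 = 5. Add edge {3,5}. Now deg[3]=0, deg[5]=1.
Step 4: smallest deg-1 vertex = 4, p_4 = 6. Add edge {4,6}. Now deg[4]=0, deg[6]=1.
Final: two remaining deg-1 vertices are 5, 6. Add edge {5,6}.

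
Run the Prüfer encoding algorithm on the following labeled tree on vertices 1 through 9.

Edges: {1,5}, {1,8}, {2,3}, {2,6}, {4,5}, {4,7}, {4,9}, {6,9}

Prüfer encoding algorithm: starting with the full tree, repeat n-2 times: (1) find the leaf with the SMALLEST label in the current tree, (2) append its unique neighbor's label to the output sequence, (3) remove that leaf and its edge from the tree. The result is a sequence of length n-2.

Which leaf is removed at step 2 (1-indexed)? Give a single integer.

Step 1: current leaves = {3,7,8}. Remove leaf 3 (neighbor: 2).
Step 2: current leaves = {2,7,8}. Remove leaf 2 (neighbor: 6).

Answer: 2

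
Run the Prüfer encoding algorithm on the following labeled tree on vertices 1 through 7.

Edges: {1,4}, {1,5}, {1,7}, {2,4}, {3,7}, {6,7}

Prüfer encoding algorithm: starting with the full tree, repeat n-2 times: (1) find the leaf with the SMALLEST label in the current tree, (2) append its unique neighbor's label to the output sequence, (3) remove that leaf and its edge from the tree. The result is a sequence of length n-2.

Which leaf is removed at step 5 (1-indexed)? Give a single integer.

Answer: 1

Derivation:
Step 1: current leaves = {2,3,5,6}. Remove leaf 2 (neighbor: 4).
Step 2: current leaves = {3,4,5,6}. Remove leaf 3 (neighbor: 7).
Step 3: current leaves = {4,5,6}. Remove leaf 4 (neighbor: 1).
Step 4: current leaves = {5,6}. Remove leaf 5 (neighbor: 1).
Step 5: current leaves = {1,6}. Remove leaf 1 (neighbor: 7).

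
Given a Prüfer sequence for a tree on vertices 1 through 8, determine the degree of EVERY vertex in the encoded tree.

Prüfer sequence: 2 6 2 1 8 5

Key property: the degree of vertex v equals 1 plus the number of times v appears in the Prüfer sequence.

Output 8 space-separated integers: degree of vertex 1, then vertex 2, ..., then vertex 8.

Answer: 2 3 1 1 2 2 1 2

Derivation:
p_1 = 2: count[2] becomes 1
p_2 = 6: count[6] becomes 1
p_3 = 2: count[2] becomes 2
p_4 = 1: count[1] becomes 1
p_5 = 8: count[8] becomes 1
p_6 = 5: count[5] becomes 1
Degrees (1 + count): deg[1]=1+1=2, deg[2]=1+2=3, deg[3]=1+0=1, deg[4]=1+0=1, deg[5]=1+1=2, deg[6]=1+1=2, deg[7]=1+0=1, deg[8]=1+1=2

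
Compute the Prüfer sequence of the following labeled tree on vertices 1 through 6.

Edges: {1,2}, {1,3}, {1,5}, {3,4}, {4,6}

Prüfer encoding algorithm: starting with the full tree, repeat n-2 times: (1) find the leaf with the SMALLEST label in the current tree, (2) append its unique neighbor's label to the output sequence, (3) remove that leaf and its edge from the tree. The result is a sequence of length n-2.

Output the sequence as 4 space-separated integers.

Step 1: leaves = {2,5,6}. Remove smallest leaf 2, emit neighbor 1.
Step 2: leaves = {5,6}. Remove smallest leaf 5, emit neighbor 1.
Step 3: leaves = {1,6}. Remove smallest leaf 1, emit neighbor 3.
Step 4: leaves = {3,6}. Remove smallest leaf 3, emit neighbor 4.
Done: 2 vertices remain (4, 6). Sequence = [1 1 3 4]

Answer: 1 1 3 4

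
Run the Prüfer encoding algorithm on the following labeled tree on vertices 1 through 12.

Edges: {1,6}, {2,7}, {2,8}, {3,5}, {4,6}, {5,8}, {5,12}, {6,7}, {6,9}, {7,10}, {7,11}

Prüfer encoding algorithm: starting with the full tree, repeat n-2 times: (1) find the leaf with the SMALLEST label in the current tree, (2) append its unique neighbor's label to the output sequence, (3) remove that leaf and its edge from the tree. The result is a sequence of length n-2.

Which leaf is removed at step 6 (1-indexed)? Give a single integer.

Answer: 10

Derivation:
Step 1: current leaves = {1,3,4,9,10,11,12}. Remove leaf 1 (neighbor: 6).
Step 2: current leaves = {3,4,9,10,11,12}. Remove leaf 3 (neighbor: 5).
Step 3: current leaves = {4,9,10,11,12}. Remove leaf 4 (neighbor: 6).
Step 4: current leaves = {9,10,11,12}. Remove leaf 9 (neighbor: 6).
Step 5: current leaves = {6,10,11,12}. Remove leaf 6 (neighbor: 7).
Step 6: current leaves = {10,11,12}. Remove leaf 10 (neighbor: 7).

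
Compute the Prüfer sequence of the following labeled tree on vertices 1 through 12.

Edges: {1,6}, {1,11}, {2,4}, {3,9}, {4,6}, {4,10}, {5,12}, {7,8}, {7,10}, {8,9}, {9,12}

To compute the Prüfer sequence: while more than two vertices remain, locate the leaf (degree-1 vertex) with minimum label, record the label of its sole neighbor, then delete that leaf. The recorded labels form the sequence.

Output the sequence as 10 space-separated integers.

Step 1: leaves = {2,3,5,11}. Remove smallest leaf 2, emit neighbor 4.
Step 2: leaves = {3,5,11}. Remove smallest leaf 3, emit neighbor 9.
Step 3: leaves = {5,11}. Remove smallest leaf 5, emit neighbor 12.
Step 4: leaves = {11,12}. Remove smallest leaf 11, emit neighbor 1.
Step 5: leaves = {1,12}. Remove smallest leaf 1, emit neighbor 6.
Step 6: leaves = {6,12}. Remove smallest leaf 6, emit neighbor 4.
Step 7: leaves = {4,12}. Remove smallest leaf 4, emit neighbor 10.
Step 8: leaves = {10,12}. Remove smallest leaf 10, emit neighbor 7.
Step 9: leaves = {7,12}. Remove smallest leaf 7, emit neighbor 8.
Step 10: leaves = {8,12}. Remove smallest leaf 8, emit neighbor 9.
Done: 2 vertices remain (9, 12). Sequence = [4 9 12 1 6 4 10 7 8 9]

Answer: 4 9 12 1 6 4 10 7 8 9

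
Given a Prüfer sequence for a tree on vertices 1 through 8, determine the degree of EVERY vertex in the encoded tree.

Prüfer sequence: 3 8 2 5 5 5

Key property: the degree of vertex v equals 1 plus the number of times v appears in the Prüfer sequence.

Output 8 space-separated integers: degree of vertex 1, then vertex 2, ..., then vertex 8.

p_1 = 3: count[3] becomes 1
p_2 = 8: count[8] becomes 1
p_3 = 2: count[2] becomes 1
p_4 = 5: count[5] becomes 1
p_5 = 5: count[5] becomes 2
p_6 = 5: count[5] becomes 3
Degrees (1 + count): deg[1]=1+0=1, deg[2]=1+1=2, deg[3]=1+1=2, deg[4]=1+0=1, deg[5]=1+3=4, deg[6]=1+0=1, deg[7]=1+0=1, deg[8]=1+1=2

Answer: 1 2 2 1 4 1 1 2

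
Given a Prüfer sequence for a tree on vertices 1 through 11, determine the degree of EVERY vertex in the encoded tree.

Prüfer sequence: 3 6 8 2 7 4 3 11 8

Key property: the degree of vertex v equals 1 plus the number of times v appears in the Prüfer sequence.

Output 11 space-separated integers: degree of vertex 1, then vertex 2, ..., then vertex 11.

Answer: 1 2 3 2 1 2 2 3 1 1 2

Derivation:
p_1 = 3: count[3] becomes 1
p_2 = 6: count[6] becomes 1
p_3 = 8: count[8] becomes 1
p_4 = 2: count[2] becomes 1
p_5 = 7: count[7] becomes 1
p_6 = 4: count[4] becomes 1
p_7 = 3: count[3] becomes 2
p_8 = 11: count[11] becomes 1
p_9 = 8: count[8] becomes 2
Degrees (1 + count): deg[1]=1+0=1, deg[2]=1+1=2, deg[3]=1+2=3, deg[4]=1+1=2, deg[5]=1+0=1, deg[6]=1+1=2, deg[7]=1+1=2, deg[8]=1+2=3, deg[9]=1+0=1, deg[10]=1+0=1, deg[11]=1+1=2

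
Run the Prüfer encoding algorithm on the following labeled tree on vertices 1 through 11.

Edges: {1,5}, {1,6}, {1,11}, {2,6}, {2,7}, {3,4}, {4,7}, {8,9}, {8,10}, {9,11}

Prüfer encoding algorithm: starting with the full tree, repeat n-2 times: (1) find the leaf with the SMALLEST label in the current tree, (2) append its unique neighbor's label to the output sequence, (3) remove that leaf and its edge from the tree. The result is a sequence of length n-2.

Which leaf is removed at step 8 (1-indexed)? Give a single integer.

Answer: 10

Derivation:
Step 1: current leaves = {3,5,10}. Remove leaf 3 (neighbor: 4).
Step 2: current leaves = {4,5,10}. Remove leaf 4 (neighbor: 7).
Step 3: current leaves = {5,7,10}. Remove leaf 5 (neighbor: 1).
Step 4: current leaves = {7,10}. Remove leaf 7 (neighbor: 2).
Step 5: current leaves = {2,10}. Remove leaf 2 (neighbor: 6).
Step 6: current leaves = {6,10}. Remove leaf 6 (neighbor: 1).
Step 7: current leaves = {1,10}. Remove leaf 1 (neighbor: 11).
Step 8: current leaves = {10,11}. Remove leaf 10 (neighbor: 8).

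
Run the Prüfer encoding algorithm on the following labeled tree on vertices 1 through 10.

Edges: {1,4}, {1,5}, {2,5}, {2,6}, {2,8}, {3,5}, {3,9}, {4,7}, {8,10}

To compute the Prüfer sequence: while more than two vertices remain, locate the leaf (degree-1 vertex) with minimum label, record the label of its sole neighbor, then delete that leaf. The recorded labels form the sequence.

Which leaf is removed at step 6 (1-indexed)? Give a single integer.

Step 1: current leaves = {6,7,9,10}. Remove leaf 6 (neighbor: 2).
Step 2: current leaves = {7,9,10}. Remove leaf 7 (neighbor: 4).
Step 3: current leaves = {4,9,10}. Remove leaf 4 (neighbor: 1).
Step 4: current leaves = {1,9,10}. Remove leaf 1 (neighbor: 5).
Step 5: current leaves = {9,10}. Remove leaf 9 (neighbor: 3).
Step 6: current leaves = {3,10}. Remove leaf 3 (neighbor: 5).

Answer: 3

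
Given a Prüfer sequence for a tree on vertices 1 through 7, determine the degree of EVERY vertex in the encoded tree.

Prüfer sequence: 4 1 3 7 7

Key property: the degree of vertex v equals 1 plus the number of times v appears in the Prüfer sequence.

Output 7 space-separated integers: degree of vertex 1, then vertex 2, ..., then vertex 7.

Answer: 2 1 2 2 1 1 3

Derivation:
p_1 = 4: count[4] becomes 1
p_2 = 1: count[1] becomes 1
p_3 = 3: count[3] becomes 1
p_4 = 7: count[7] becomes 1
p_5 = 7: count[7] becomes 2
Degrees (1 + count): deg[1]=1+1=2, deg[2]=1+0=1, deg[3]=1+1=2, deg[4]=1+1=2, deg[5]=1+0=1, deg[6]=1+0=1, deg[7]=1+2=3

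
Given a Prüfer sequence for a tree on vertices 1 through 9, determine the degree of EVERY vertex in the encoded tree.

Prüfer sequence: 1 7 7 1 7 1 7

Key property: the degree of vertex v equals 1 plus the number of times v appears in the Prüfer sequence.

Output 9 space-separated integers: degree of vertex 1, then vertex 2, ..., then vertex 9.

Answer: 4 1 1 1 1 1 5 1 1

Derivation:
p_1 = 1: count[1] becomes 1
p_2 = 7: count[7] becomes 1
p_3 = 7: count[7] becomes 2
p_4 = 1: count[1] becomes 2
p_5 = 7: count[7] becomes 3
p_6 = 1: count[1] becomes 3
p_7 = 7: count[7] becomes 4
Degrees (1 + count): deg[1]=1+3=4, deg[2]=1+0=1, deg[3]=1+0=1, deg[4]=1+0=1, deg[5]=1+0=1, deg[6]=1+0=1, deg[7]=1+4=5, deg[8]=1+0=1, deg[9]=1+0=1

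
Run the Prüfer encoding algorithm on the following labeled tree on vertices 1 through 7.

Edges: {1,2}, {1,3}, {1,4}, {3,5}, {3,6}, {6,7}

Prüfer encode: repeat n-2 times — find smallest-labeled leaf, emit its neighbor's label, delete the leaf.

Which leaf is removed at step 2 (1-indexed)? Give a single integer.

Step 1: current leaves = {2,4,5,7}. Remove leaf 2 (neighbor: 1).
Step 2: current leaves = {4,5,7}. Remove leaf 4 (neighbor: 1).

Answer: 4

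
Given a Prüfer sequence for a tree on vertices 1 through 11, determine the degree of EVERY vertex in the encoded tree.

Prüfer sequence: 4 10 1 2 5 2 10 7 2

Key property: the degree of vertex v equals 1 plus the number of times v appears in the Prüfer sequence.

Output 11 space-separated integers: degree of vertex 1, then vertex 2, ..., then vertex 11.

Answer: 2 4 1 2 2 1 2 1 1 3 1

Derivation:
p_1 = 4: count[4] becomes 1
p_2 = 10: count[10] becomes 1
p_3 = 1: count[1] becomes 1
p_4 = 2: count[2] becomes 1
p_5 = 5: count[5] becomes 1
p_6 = 2: count[2] becomes 2
p_7 = 10: count[10] becomes 2
p_8 = 7: count[7] becomes 1
p_9 = 2: count[2] becomes 3
Degrees (1 + count): deg[1]=1+1=2, deg[2]=1+3=4, deg[3]=1+0=1, deg[4]=1+1=2, deg[5]=1+1=2, deg[6]=1+0=1, deg[7]=1+1=2, deg[8]=1+0=1, deg[9]=1+0=1, deg[10]=1+2=3, deg[11]=1+0=1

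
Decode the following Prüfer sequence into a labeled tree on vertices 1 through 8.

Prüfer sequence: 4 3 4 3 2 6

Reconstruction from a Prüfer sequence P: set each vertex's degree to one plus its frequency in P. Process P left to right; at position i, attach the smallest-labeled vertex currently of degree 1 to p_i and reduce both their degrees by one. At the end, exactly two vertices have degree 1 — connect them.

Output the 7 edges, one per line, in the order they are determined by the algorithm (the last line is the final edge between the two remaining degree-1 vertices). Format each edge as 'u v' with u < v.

Initial degrees: {1:1, 2:2, 3:3, 4:3, 5:1, 6:2, 7:1, 8:1}
Step 1: smallest deg-1 vertex = 1, p_1 = 4. Add edge {1,4}. Now deg[1]=0, deg[4]=2.
Step 2: smallest deg-1 vertex = 5, p_2 = 3. Add edge {3,5}. Now deg[5]=0, deg[3]=2.
Step 3: smallest deg-1 vertex = 7, p_3 = 4. Add edge {4,7}. Now deg[7]=0, deg[4]=1.
Step 4: smallest deg-1 vertex = 4, p_4 = 3. Add edge {3,4}. Now deg[4]=0, deg[3]=1.
Step 5: smallest deg-1 vertex = 3, p_5 = 2. Add edge {2,3}. Now deg[3]=0, deg[2]=1.
Step 6: smallest deg-1 vertex = 2, p_6 = 6. Add edge {2,6}. Now deg[2]=0, deg[6]=1.
Final: two remaining deg-1 vertices are 6, 8. Add edge {6,8}.

Answer: 1 4
3 5
4 7
3 4
2 3
2 6
6 8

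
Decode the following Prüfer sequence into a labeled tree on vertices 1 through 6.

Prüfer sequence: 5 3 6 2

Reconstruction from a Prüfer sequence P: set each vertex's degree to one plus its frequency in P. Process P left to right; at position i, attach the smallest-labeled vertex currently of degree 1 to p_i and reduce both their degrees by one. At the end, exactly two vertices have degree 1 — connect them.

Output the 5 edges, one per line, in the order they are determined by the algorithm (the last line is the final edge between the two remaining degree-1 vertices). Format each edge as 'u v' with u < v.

Answer: 1 5
3 4
3 6
2 5
2 6

Derivation:
Initial degrees: {1:1, 2:2, 3:2, 4:1, 5:2, 6:2}
Step 1: smallest deg-1 vertex = 1, p_1 = 5. Add edge {1,5}. Now deg[1]=0, deg[5]=1.
Step 2: smallest deg-1 vertex = 4, p_2 = 3. Add edge {3,4}. Now deg[4]=0, deg[3]=1.
Step 3: smallest deg-1 vertex = 3, p_3 = 6. Add edge {3,6}. Now deg[3]=0, deg[6]=1.
Step 4: smallest deg-1 vertex = 5, p_4 = 2. Add edge {2,5}. Now deg[5]=0, deg[2]=1.
Final: two remaining deg-1 vertices are 2, 6. Add edge {2,6}.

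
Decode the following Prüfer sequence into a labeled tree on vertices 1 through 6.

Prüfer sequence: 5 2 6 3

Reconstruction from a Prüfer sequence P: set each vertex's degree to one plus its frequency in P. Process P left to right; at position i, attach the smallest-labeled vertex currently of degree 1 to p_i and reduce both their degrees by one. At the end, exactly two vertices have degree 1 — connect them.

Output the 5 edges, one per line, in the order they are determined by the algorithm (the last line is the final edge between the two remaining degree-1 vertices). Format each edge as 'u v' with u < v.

Initial degrees: {1:1, 2:2, 3:2, 4:1, 5:2, 6:2}
Step 1: smallest deg-1 vertex = 1, p_1 = 5. Add edge {1,5}. Now deg[1]=0, deg[5]=1.
Step 2: smallest deg-1 vertex = 4, p_2 = 2. Add edge {2,4}. Now deg[4]=0, deg[2]=1.
Step 3: smallest deg-1 vertex = 2, p_3 = 6. Add edge {2,6}. Now deg[2]=0, deg[6]=1.
Step 4: smallest deg-1 vertex = 5, p_4 = 3. Add edge {3,5}. Now deg[5]=0, deg[3]=1.
Final: two remaining deg-1 vertices are 3, 6. Add edge {3,6}.

Answer: 1 5
2 4
2 6
3 5
3 6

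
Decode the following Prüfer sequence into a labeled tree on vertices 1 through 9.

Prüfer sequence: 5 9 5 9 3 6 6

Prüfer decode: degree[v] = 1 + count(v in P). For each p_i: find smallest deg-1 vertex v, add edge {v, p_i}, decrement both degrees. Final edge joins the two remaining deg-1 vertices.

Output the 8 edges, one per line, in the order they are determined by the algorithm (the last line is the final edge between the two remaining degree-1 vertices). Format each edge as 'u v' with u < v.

Initial degrees: {1:1, 2:1, 3:2, 4:1, 5:3, 6:3, 7:1, 8:1, 9:3}
Step 1: smallest deg-1 vertex = 1, p_1 = 5. Add edge {1,5}. Now deg[1]=0, deg[5]=2.
Step 2: smallest deg-1 vertex = 2, p_2 = 9. Add edge {2,9}. Now deg[2]=0, deg[9]=2.
Step 3: smallest deg-1 vertex = 4, p_3 = 5. Add edge {4,5}. Now deg[4]=0, deg[5]=1.
Step 4: smallest deg-1 vertex = 5, p_4 = 9. Add edge {5,9}. Now deg[5]=0, deg[9]=1.
Step 5: smallest deg-1 vertex = 7, p_5 = 3. Add edge {3,7}. Now deg[7]=0, deg[3]=1.
Step 6: smallest deg-1 vertex = 3, p_6 = 6. Add edge {3,6}. Now deg[3]=0, deg[6]=2.
Step 7: smallest deg-1 vertex = 8, p_7 = 6. Add edge {6,8}. Now deg[8]=0, deg[6]=1.
Final: two remaining deg-1 vertices are 6, 9. Add edge {6,9}.

Answer: 1 5
2 9
4 5
5 9
3 7
3 6
6 8
6 9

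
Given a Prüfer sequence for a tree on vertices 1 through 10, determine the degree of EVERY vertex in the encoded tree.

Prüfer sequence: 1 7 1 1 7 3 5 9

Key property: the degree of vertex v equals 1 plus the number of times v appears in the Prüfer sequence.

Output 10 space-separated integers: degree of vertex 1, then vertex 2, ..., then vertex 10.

p_1 = 1: count[1] becomes 1
p_2 = 7: count[7] becomes 1
p_3 = 1: count[1] becomes 2
p_4 = 1: count[1] becomes 3
p_5 = 7: count[7] becomes 2
p_6 = 3: count[3] becomes 1
p_7 = 5: count[5] becomes 1
p_8 = 9: count[9] becomes 1
Degrees (1 + count): deg[1]=1+3=4, deg[2]=1+0=1, deg[3]=1+1=2, deg[4]=1+0=1, deg[5]=1+1=2, deg[6]=1+0=1, deg[7]=1+2=3, deg[8]=1+0=1, deg[9]=1+1=2, deg[10]=1+0=1

Answer: 4 1 2 1 2 1 3 1 2 1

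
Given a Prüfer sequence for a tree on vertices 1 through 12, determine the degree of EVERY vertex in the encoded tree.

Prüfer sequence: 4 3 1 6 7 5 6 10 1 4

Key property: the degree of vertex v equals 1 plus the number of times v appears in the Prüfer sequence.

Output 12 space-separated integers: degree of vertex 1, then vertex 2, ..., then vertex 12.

p_1 = 4: count[4] becomes 1
p_2 = 3: count[3] becomes 1
p_3 = 1: count[1] becomes 1
p_4 = 6: count[6] becomes 1
p_5 = 7: count[7] becomes 1
p_6 = 5: count[5] becomes 1
p_7 = 6: count[6] becomes 2
p_8 = 10: count[10] becomes 1
p_9 = 1: count[1] becomes 2
p_10 = 4: count[4] becomes 2
Degrees (1 + count): deg[1]=1+2=3, deg[2]=1+0=1, deg[3]=1+1=2, deg[4]=1+2=3, deg[5]=1+1=2, deg[6]=1+2=3, deg[7]=1+1=2, deg[8]=1+0=1, deg[9]=1+0=1, deg[10]=1+1=2, deg[11]=1+0=1, deg[12]=1+0=1

Answer: 3 1 2 3 2 3 2 1 1 2 1 1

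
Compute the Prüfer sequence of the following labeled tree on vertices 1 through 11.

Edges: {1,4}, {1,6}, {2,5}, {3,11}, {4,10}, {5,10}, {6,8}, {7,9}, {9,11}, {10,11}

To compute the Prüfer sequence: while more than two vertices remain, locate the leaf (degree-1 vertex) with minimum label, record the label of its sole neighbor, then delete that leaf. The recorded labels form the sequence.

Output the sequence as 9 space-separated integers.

Answer: 5 11 10 9 6 1 4 10 11

Derivation:
Step 1: leaves = {2,3,7,8}. Remove smallest leaf 2, emit neighbor 5.
Step 2: leaves = {3,5,7,8}. Remove smallest leaf 3, emit neighbor 11.
Step 3: leaves = {5,7,8}. Remove smallest leaf 5, emit neighbor 10.
Step 4: leaves = {7,8}. Remove smallest leaf 7, emit neighbor 9.
Step 5: leaves = {8,9}. Remove smallest leaf 8, emit neighbor 6.
Step 6: leaves = {6,9}. Remove smallest leaf 6, emit neighbor 1.
Step 7: leaves = {1,9}. Remove smallest leaf 1, emit neighbor 4.
Step 8: leaves = {4,9}. Remove smallest leaf 4, emit neighbor 10.
Step 9: leaves = {9,10}. Remove smallest leaf 9, emit neighbor 11.
Done: 2 vertices remain (10, 11). Sequence = [5 11 10 9 6 1 4 10 11]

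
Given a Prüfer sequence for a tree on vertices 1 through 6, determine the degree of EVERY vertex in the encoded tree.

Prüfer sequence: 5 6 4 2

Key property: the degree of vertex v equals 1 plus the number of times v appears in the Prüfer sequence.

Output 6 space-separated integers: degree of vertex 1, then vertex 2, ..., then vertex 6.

p_1 = 5: count[5] becomes 1
p_2 = 6: count[6] becomes 1
p_3 = 4: count[4] becomes 1
p_4 = 2: count[2] becomes 1
Degrees (1 + count): deg[1]=1+0=1, deg[2]=1+1=2, deg[3]=1+0=1, deg[4]=1+1=2, deg[5]=1+1=2, deg[6]=1+1=2

Answer: 1 2 1 2 2 2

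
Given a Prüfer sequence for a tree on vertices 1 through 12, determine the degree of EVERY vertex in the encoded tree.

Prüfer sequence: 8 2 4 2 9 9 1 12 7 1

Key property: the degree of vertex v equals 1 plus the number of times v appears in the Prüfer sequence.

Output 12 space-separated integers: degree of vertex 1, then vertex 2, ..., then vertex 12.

p_1 = 8: count[8] becomes 1
p_2 = 2: count[2] becomes 1
p_3 = 4: count[4] becomes 1
p_4 = 2: count[2] becomes 2
p_5 = 9: count[9] becomes 1
p_6 = 9: count[9] becomes 2
p_7 = 1: count[1] becomes 1
p_8 = 12: count[12] becomes 1
p_9 = 7: count[7] becomes 1
p_10 = 1: count[1] becomes 2
Degrees (1 + count): deg[1]=1+2=3, deg[2]=1+2=3, deg[3]=1+0=1, deg[4]=1+1=2, deg[5]=1+0=1, deg[6]=1+0=1, deg[7]=1+1=2, deg[8]=1+1=2, deg[9]=1+2=3, deg[10]=1+0=1, deg[11]=1+0=1, deg[12]=1+1=2

Answer: 3 3 1 2 1 1 2 2 3 1 1 2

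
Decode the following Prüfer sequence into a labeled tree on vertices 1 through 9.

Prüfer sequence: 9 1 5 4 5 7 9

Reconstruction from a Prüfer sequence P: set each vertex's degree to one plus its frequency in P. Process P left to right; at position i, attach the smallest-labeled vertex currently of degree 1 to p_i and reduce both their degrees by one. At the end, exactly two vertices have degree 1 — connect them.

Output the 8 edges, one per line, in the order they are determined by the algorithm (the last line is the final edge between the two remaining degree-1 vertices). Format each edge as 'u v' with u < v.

Answer: 2 9
1 3
1 5
4 6
4 5
5 7
7 9
8 9

Derivation:
Initial degrees: {1:2, 2:1, 3:1, 4:2, 5:3, 6:1, 7:2, 8:1, 9:3}
Step 1: smallest deg-1 vertex = 2, p_1 = 9. Add edge {2,9}. Now deg[2]=0, deg[9]=2.
Step 2: smallest deg-1 vertex = 3, p_2 = 1. Add edge {1,3}. Now deg[3]=0, deg[1]=1.
Step 3: smallest deg-1 vertex = 1, p_3 = 5. Add edge {1,5}. Now deg[1]=0, deg[5]=2.
Step 4: smallest deg-1 vertex = 6, p_4 = 4. Add edge {4,6}. Now deg[6]=0, deg[4]=1.
Step 5: smallest deg-1 vertex = 4, p_5 = 5. Add edge {4,5}. Now deg[4]=0, deg[5]=1.
Step 6: smallest deg-1 vertex = 5, p_6 = 7. Add edge {5,7}. Now deg[5]=0, deg[7]=1.
Step 7: smallest deg-1 vertex = 7, p_7 = 9. Add edge {7,9}. Now deg[7]=0, deg[9]=1.
Final: two remaining deg-1 vertices are 8, 9. Add edge {8,9}.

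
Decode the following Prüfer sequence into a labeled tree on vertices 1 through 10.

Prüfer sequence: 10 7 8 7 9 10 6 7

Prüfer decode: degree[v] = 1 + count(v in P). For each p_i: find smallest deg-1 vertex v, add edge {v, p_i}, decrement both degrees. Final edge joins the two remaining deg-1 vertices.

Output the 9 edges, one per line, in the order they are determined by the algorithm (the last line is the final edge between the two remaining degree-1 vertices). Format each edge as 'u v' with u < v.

Answer: 1 10
2 7
3 8
4 7
5 9
8 10
6 9
6 7
7 10

Derivation:
Initial degrees: {1:1, 2:1, 3:1, 4:1, 5:1, 6:2, 7:4, 8:2, 9:2, 10:3}
Step 1: smallest deg-1 vertex = 1, p_1 = 10. Add edge {1,10}. Now deg[1]=0, deg[10]=2.
Step 2: smallest deg-1 vertex = 2, p_2 = 7. Add edge {2,7}. Now deg[2]=0, deg[7]=3.
Step 3: smallest deg-1 vertex = 3, p_3 = 8. Add edge {3,8}. Now deg[3]=0, deg[8]=1.
Step 4: smallest deg-1 vertex = 4, p_4 = 7. Add edge {4,7}. Now deg[4]=0, deg[7]=2.
Step 5: smallest deg-1 vertex = 5, p_5 = 9. Add edge {5,9}. Now deg[5]=0, deg[9]=1.
Step 6: smallest deg-1 vertex = 8, p_6 = 10. Add edge {8,10}. Now deg[8]=0, deg[10]=1.
Step 7: smallest deg-1 vertex = 9, p_7 = 6. Add edge {6,9}. Now deg[9]=0, deg[6]=1.
Step 8: smallest deg-1 vertex = 6, p_8 = 7. Add edge {6,7}. Now deg[6]=0, deg[7]=1.
Final: two remaining deg-1 vertices are 7, 10. Add edge {7,10}.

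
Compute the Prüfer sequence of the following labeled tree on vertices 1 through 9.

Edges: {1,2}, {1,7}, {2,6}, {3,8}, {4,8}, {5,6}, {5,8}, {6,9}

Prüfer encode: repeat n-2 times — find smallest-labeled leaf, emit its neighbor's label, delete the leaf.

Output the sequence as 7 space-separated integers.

Step 1: leaves = {3,4,7,9}. Remove smallest leaf 3, emit neighbor 8.
Step 2: leaves = {4,7,9}. Remove smallest leaf 4, emit neighbor 8.
Step 3: leaves = {7,8,9}. Remove smallest leaf 7, emit neighbor 1.
Step 4: leaves = {1,8,9}. Remove smallest leaf 1, emit neighbor 2.
Step 5: leaves = {2,8,9}. Remove smallest leaf 2, emit neighbor 6.
Step 6: leaves = {8,9}. Remove smallest leaf 8, emit neighbor 5.
Step 7: leaves = {5,9}. Remove smallest leaf 5, emit neighbor 6.
Done: 2 vertices remain (6, 9). Sequence = [8 8 1 2 6 5 6]

Answer: 8 8 1 2 6 5 6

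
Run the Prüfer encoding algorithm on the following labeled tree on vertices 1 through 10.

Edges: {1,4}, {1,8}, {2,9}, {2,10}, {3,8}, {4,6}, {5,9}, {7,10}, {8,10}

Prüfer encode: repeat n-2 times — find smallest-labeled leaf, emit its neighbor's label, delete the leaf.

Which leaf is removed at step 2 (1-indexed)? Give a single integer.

Answer: 5

Derivation:
Step 1: current leaves = {3,5,6,7}. Remove leaf 3 (neighbor: 8).
Step 2: current leaves = {5,6,7}. Remove leaf 5 (neighbor: 9).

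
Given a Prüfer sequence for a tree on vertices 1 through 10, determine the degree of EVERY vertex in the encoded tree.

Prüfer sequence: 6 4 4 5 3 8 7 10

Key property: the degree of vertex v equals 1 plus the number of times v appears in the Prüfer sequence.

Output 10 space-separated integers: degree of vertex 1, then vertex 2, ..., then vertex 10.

Answer: 1 1 2 3 2 2 2 2 1 2

Derivation:
p_1 = 6: count[6] becomes 1
p_2 = 4: count[4] becomes 1
p_3 = 4: count[4] becomes 2
p_4 = 5: count[5] becomes 1
p_5 = 3: count[3] becomes 1
p_6 = 8: count[8] becomes 1
p_7 = 7: count[7] becomes 1
p_8 = 10: count[10] becomes 1
Degrees (1 + count): deg[1]=1+0=1, deg[2]=1+0=1, deg[3]=1+1=2, deg[4]=1+2=3, deg[5]=1+1=2, deg[6]=1+1=2, deg[7]=1+1=2, deg[8]=1+1=2, deg[9]=1+0=1, deg[10]=1+1=2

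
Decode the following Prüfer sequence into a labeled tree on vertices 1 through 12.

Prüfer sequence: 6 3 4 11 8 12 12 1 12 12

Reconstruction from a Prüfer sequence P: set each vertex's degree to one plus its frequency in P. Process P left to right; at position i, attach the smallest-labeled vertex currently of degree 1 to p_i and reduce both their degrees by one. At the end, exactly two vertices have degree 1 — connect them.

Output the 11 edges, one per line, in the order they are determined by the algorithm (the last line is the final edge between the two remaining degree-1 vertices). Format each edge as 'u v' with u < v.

Initial degrees: {1:2, 2:1, 3:2, 4:2, 5:1, 6:2, 7:1, 8:2, 9:1, 10:1, 11:2, 12:5}
Step 1: smallest deg-1 vertex = 2, p_1 = 6. Add edge {2,6}. Now deg[2]=0, deg[6]=1.
Step 2: smallest deg-1 vertex = 5, p_2 = 3. Add edge {3,5}. Now deg[5]=0, deg[3]=1.
Step 3: smallest deg-1 vertex = 3, p_3 = 4. Add edge {3,4}. Now deg[3]=0, deg[4]=1.
Step 4: smallest deg-1 vertex = 4, p_4 = 11. Add edge {4,11}. Now deg[4]=0, deg[11]=1.
Step 5: smallest deg-1 vertex = 6, p_5 = 8. Add edge {6,8}. Now deg[6]=0, deg[8]=1.
Step 6: smallest deg-1 vertex = 7, p_6 = 12. Add edge {7,12}. Now deg[7]=0, deg[12]=4.
Step 7: smallest deg-1 vertex = 8, p_7 = 12. Add edge {8,12}. Now deg[8]=0, deg[12]=3.
Step 8: smallest deg-1 vertex = 9, p_8 = 1. Add edge {1,9}. Now deg[9]=0, deg[1]=1.
Step 9: smallest deg-1 vertex = 1, p_9 = 12. Add edge {1,12}. Now deg[1]=0, deg[12]=2.
Step 10: smallest deg-1 vertex = 10, p_10 = 12. Add edge {10,12}. Now deg[10]=0, deg[12]=1.
Final: two remaining deg-1 vertices are 11, 12. Add edge {11,12}.

Answer: 2 6
3 5
3 4
4 11
6 8
7 12
8 12
1 9
1 12
10 12
11 12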